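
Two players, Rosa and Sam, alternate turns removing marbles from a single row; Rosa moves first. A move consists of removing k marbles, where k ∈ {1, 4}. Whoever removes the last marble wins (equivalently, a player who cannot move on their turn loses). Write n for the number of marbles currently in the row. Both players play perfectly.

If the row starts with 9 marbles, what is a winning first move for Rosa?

Build the W/L table. Terminal = L. A non-terminal position is W if it has a move to some L; otherwise it is L.
n=0: no move → L
n=1: can move to 0, which is L ⇒ W
n=2: the only move is to 1(W), a W ⇒ L
n=3: can move to 2, which is L ⇒ W
n=4: can move to 0, which is L ⇒ W
n=5: moves to 4(W), 1(W); every one is W ⇒ L
n=6: can move to 5, which is L ⇒ W
n=7: moves to 6(W), 3(W); every one is W ⇒ L
n=8: can move to 7, which is L ⇒ W
n=9: can move to 5, which is L ⇒ W
From 9, the L positions reachable in one move are: 5.

Remove 4, leaving 5.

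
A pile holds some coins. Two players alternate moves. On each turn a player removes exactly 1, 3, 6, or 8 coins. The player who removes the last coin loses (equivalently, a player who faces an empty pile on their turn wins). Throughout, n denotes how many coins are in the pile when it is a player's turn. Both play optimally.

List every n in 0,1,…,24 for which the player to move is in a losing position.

Classify positions by backward induction: terminal positions (no move available) are W. From any other position, the mover wins iff some move reaches an L.
n=0: no move; the opponent has just taken the last coin and therefore loses → W
n=1: only reaches 0(W), which is W → L
n=2: reaches L-position 1 → W
n=3: only reaches 2(W), 0(W), all W → L
n=4: reaches L-position 3 → W
n=5: only reaches 4(W), 2(W), all W → L
n=6: reaches L-position 5 → W
n=7: reaches L-position 1 → W
n=8: reaches L-position 5 → W
n=9: reaches L-position 3 → W
n=10: only reaches 9(W), 7(W), 4(W), 2(W), all W → L
n=11: reaches L-position 10 → W
n=12: only reaches 11(W), 9(W), 6(W), 4(W), all W → L
n=13: reaches L-position 12 → W
n=14: only reaches 13(W), 11(W), 8(W), 6(W), all W → L
n=15: reaches L-position 14 → W
n=16: reaches L-position 10 → W
n=17: reaches L-position 14 → W
n=18: reaches L-position 12 → W
n=19: only reaches 18(W), 16(W), 13(W), 11(W), all W → L
n=20: reaches L-position 19 → W
n=21: only reaches 20(W), 18(W), 15(W), 13(W), all W → L
n=22: reaches L-position 21 → W
n=23: only reaches 22(W), 20(W), 17(W), 15(W), all W → L
n=24: reaches L-position 23 → W
Reading off the rows marked L gives the requested list; there are 9 such values of n.

1, 3, 5, 10, 12, 14, 19, 21, 23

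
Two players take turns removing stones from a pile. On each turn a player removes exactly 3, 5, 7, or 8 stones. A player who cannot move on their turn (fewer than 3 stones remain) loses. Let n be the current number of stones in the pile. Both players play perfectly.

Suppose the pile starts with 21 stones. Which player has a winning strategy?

Compute win/loss labels from the base case upward. A position with no move is L. Any other position is W if it can reach an L in one move, else L.
n=0: no move → L
n=1: no move → L
n=2: no move → L
n=3: can move to 0, which is L ⇒ W
n=4: can move to 1, which is L ⇒ W
n=5: can move to 2, which is L ⇒ W
n=6: can move to 1, which is L ⇒ W
n=7: can move to 2, which is L ⇒ W
n=8: can move to 1, which is L ⇒ W
n=9: can move to 2, which is L ⇒ W
n=10: can move to 2, which is L ⇒ W
n=11: moves to 8(W), 6(W), 4(W), 3(W); every one is W ⇒ L
n=12: moves to 9(W), 7(W), 5(W), 4(W); every one is W ⇒ L
n=13: moves to 10(W), 8(W), 6(W), 5(W); every one is W ⇒ L
n=14: can move to 11, which is L ⇒ W
n=15: can move to 12, which is L ⇒ W
n=16: can move to 13, which is L ⇒ W
n=17: can move to 12, which is L ⇒ W
n=18: can move to 13, which is L ⇒ W
n=19: can move to 12, which is L ⇒ W
n=20: can move to 13, which is L ⇒ W
n=21: can move to 13, which is L ⇒ W
From 21 the player to move can remove 8, leaving 13, reaching an L position.

The first player wins.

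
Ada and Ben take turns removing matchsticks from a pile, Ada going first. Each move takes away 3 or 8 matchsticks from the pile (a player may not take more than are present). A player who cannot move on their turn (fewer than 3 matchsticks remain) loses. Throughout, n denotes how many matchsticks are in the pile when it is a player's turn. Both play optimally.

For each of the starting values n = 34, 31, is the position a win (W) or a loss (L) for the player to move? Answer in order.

Positions with no move are L. A position that does have a move is losing for the player to move precisely when every available move leads to a winning position for the opponent. Fill in the labels:
n=0: no move → L
n=1: no move → L
n=2: no move → L
n=3: →0(L), so W
n=4: →1(L), so W
n=5: →2(L), so W
n=6: →3(W) only, which is W, so L
n=7: →4(W) only, which is W, so L
n=8: →0(L), so W
n=9: →6(L), so W
n=10: →7(L), so W
n=11: →8(W), 3(W) — all W, so L
n=12: →9(W), 4(W) — all W, so L
n=13: →10(W), 5(W) — all W, so L
n=14: →11(L), so W
n=15: →12(L), so W
n=16: →13(L), so W
n=17: →14(W), 9(W) — all W, so L
n=18: →15(W), 10(W) — all W, so L
n=19: →11(L), so W
n=20: →17(L), so W
n=21: →18(L), so W
n=22: →19(W), 14(W) — all W, so L
n=23: →20(W), 15(W) — all W, so L
n=24: →21(W), 16(W) — all W, so L
n=25: →22(L), so W
n=26: →23(L), so W
n=27: →24(L), so W
n=28: →25(W), 20(W) — all W, so L
n=29: →26(W), 21(W) — all W, so L
n=30: →22(L), so W
n=31: →28(L), so W
n=32: →29(L), so W
n=33: →30(W), 25(W) — all W, so L
n=34: →31(W), 26(W) — all W, so L

34: L, 31: W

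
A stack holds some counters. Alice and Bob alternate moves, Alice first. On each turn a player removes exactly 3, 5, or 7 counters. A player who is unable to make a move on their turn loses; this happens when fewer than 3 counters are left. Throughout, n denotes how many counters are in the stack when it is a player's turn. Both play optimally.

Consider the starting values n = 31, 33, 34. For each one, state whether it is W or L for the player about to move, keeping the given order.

31: L, 33: W, 34: W

Positions with no move are L. A position that does have a move is losing for the player to move precisely when every available move leads to a winning position for the opponent. Fill in the labels:
n=0: no move → L
n=1: no move → L
n=2: no move → L
n=3: →0(L), so W
n=4: →1(L), so W
n=5: →2(L), so W
n=6: →1(L), so W
n=7: →2(L), so W
n=8: →1(L), so W
n=9: →2(L), so W
n=10: →7(W), 5(W), 3(W) — all W, so L
n=11: →8(W), 6(W), 4(W) — all W, so L
n=12: →9(W), 7(W), 5(W) — all W, so L
n=13: →10(L), so W
n=14: →11(L), so W
n=15: →12(L), so W
n=16: →11(L), so W
n=17: →12(L), so W
n=18: →11(L), so W
n=19: →12(L), so W
n=20: →17(W), 15(W), 13(W) — all W, so L
n=21: →18(W), 16(W), 14(W) — all W, so L
n=22: →19(W), 17(W), 15(W) — all W, so L
n=23: →20(L), so W
n=24: →21(L), so W
n=25: →22(L), so W
n=26: →21(L), so W
n=27: →22(L), so W
n=28: →21(L), so W
n=29: →22(L), so W
n=30: →27(W), 25(W), 23(W) — all W, so L
n=31: →28(W), 26(W), 24(W) — all W, so L
n=32: →29(W), 27(W), 25(W) — all W, so L
n=33: →30(L), so W
n=34: →31(L), so W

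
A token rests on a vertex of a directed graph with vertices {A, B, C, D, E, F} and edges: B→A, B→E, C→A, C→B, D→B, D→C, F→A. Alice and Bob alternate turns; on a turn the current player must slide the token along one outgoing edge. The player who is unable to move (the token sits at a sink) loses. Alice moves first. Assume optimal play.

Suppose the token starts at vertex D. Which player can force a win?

Label each position W (a win for the player to move) or L (a loss). A position with no legal move is L; any other position is W exactly when some move reaches an L, and L when every move reaches a W.
Every edge goes from a vertex to one that appears earlier in the order A, E, B, C, D, F, so processing vertices in that order labels each vertex after all of its successors.
A: no outgoing edge → L
E: no outgoing edge → L
B: reaches L-position E → W
C: reaches L-position A → W
D: only reaches C(W), B(W), all W → L
F: reaches L-position A → W
The starting position D is L: whatever Alice does, the opponent receives a W position.

Bob wins.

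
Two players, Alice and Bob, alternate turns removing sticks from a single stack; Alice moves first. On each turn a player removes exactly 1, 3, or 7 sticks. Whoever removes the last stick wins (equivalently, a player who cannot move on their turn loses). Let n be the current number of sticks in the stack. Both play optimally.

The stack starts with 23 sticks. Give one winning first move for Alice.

Classify positions by backward induction: terminal positions (no move available) are L. From any other position, the mover wins iff some move reaches an L.
n=0: no move → L
n=1: W (go to 0, an L position)
n=2: L (sole option 1(W) is W)
n=3: W (go to 2, an L position)
n=4: L (options 3(W), 1(W) are all W)
n=5: W (go to 4, an L position)
n=6: L (options 5(W), 3(W) are all W)
n=7: W (go to 6, an L position)
n=8: L (options 7(W), 5(W), 1(W) are all W)
n=9: W (go to 8, an L position)
n=10: L (options 9(W), 7(W), 3(W) are all W)
n=11: W (go to 10, an L position)
n=12: L (options 11(W), 9(W), 5(W) are all W)
n=13: W (go to 12, an L position)
n=14: L (options 13(W), 11(W), 7(W) are all W)
n=15: W (go to 14, an L position)
n=16: L (options 15(W), 13(W), 9(W) are all W)
n=17: W (go to 16, an L position)
n=18: L (options 17(W), 15(W), 11(W) are all W)
n=19: W (go to 18, an L position)
n=20: L (options 19(W), 17(W), 13(W) are all W)
n=21: W (go to 20, an L position)
n=22: L (options 21(W), 19(W), 15(W) are all W)
n=23: W (go to 22, an L position)
From 23, the L positions reachable in one move are: 22, 20, 16. Any move reaching one of these is winning.

Remove 1, leaving 22.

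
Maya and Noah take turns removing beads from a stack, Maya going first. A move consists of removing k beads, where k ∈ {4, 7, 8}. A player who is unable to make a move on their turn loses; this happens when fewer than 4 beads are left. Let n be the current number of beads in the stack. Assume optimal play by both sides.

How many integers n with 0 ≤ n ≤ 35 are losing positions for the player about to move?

12

Use the standard recursion: the mover loses at a terminal position; elsewhere, the mover wins exactly when some move hands the opponent an L position.
n=0: no move → L
n=1: no move → L
n=2: no move → L
n=3: no move → L
n=4: can move to 0, which is L ⇒ W
n=5: can move to 1, which is L ⇒ W
n=6: can move to 2, which is L ⇒ W
n=7: can move to 3, which is L ⇒ W
n=8: can move to 1, which is L ⇒ W
n=9: can move to 2, which is L ⇒ W
n=10: can move to 3, which is L ⇒ W
n=11: can move to 3, which is L ⇒ W
n=12: moves to 8(W), 5(W), 4(W); every one is W ⇒ L
n=13: moves to 9(W), 6(W), 5(W); every one is W ⇒ L
n=14: moves to 10(W), 7(W), 6(W); every one is W ⇒ L
n=15: moves to 11(W), 8(W), 7(W); every one is W ⇒ L
n=16: can move to 12, which is L ⇒ W
n=17: can move to 13, which is L ⇒ W
n=18: can move to 14, which is L ⇒ W
n=19: can move to 15, which is L ⇒ W
n=20: can move to 13, which is L ⇒ W
n=21: can move to 14, which is L ⇒ W
n=22: can move to 15, which is L ⇒ W
n=23: can move to 15, which is L ⇒ W
n=24: moves to 20(W), 17(W), 16(W); every one is W ⇒ L
n=25: moves to 21(W), 18(W), 17(W); every one is W ⇒ L
n=26: moves to 22(W), 19(W), 18(W); every one is W ⇒ L
n=27: moves to 23(W), 20(W), 19(W); every one is W ⇒ L
n=28: can move to 24, which is L ⇒ W
n=29: can move to 25, which is L ⇒ W
n=30: can move to 26, which is L ⇒ W
n=31: can move to 27, which is L ⇒ W
n=32: can move to 25, which is L ⇒ W
n=33: can move to 26, which is L ⇒ W
n=34: can move to 27, which is L ⇒ W
n=35: can move to 27, which is L ⇒ W
L entries with 0 ≤ n ≤ 35: n = 0, 1, 2, 3, 12, 13, 14, 15, 24, 25, 26, 27; that makes 12.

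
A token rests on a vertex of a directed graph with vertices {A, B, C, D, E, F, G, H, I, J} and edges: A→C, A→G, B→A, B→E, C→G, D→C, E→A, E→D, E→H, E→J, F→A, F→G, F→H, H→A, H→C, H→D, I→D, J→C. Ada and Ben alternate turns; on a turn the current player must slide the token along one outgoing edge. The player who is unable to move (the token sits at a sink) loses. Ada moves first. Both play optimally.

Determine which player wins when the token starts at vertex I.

Ada wins.

Work bottom-up. With no move the player to move loses. Otherwise the position is W if at least one move leads to an L position for the opponent, and L if every move leads to a W.
Every edge goes from a vertex to one that appears earlier in the order G, C, A, J, D, H, E, B, F, I, so processing vertices in that order labels each vertex after all of its successors.
G: no outgoing edge → L
C: can move to G, which is L ⇒ W
A: can move to G, which is L ⇒ W
J: the only move is to C(W), a W ⇒ L
D: the only move is to C(W), a W ⇒ L
H: can move to D, which is L ⇒ W
E: can move to D, which is L ⇒ W
B: moves to E(W), A(W); every one is W ⇒ L
F: can move to G, which is L ⇒ W
I: can move to D, which is L ⇒ W
The starting position I is W: Ada should move to D, handing over an L position.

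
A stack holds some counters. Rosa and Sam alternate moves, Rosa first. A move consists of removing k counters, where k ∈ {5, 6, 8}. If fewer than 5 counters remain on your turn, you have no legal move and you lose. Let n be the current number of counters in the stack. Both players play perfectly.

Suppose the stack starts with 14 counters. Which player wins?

Sam wins.

Build the W/L table. Terminal = L. A non-terminal position is W if it has a move to some L; otherwise it is L.
n=0: no move → L
n=1: no move → L
n=2: no move → L
n=3: no move → L
n=4: no move → L
n=5: W (go to 0, an L position)
n=6: W (go to 1, an L position)
n=7: W (go to 2, an L position)
n=8: W (go to 3, an L position)
n=9: W (go to 4, an L position)
n=10: W (go to 4, an L position)
n=11: W (go to 3, an L position)
n=12: W (go to 4, an L position)
n=13: L (options 8(W), 7(W), 5(W) are all W)
n=14: L (options 9(W), 8(W), 6(W) are all W)
The starting position 14 is L: whatever Rosa does, the opponent receives a W position.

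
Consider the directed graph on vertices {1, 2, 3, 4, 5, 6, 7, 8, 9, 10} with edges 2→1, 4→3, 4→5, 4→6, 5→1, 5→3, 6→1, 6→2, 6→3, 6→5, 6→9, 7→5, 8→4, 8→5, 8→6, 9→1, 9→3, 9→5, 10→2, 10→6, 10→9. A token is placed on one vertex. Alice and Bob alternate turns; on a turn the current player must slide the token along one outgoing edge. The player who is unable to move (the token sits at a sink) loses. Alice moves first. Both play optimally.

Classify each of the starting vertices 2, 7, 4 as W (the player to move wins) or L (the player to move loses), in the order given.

Build the W/L table. Terminal = L. A non-terminal position is W if it has a move to some L; otherwise it is L.
Every edge goes from a vertex to one that appears earlier in the order 1, 3, 5, 9, 2, 6, 4, 10, 8, 7, so processing vertices in that order labels each vertex after all of its successors.
1: no outgoing edge → L
3: no outgoing edge → L
5: →3(L), so W
9: →3(L), so W
2: →1(L), so W
6: →3(L), so W
4: →3(L), so W
10: →6(W), 2(W), 9(W) — all W, so L
8: →4(W), 6(W), 5(W) — all W, so L
7: →5(W) only, which is W, so L

2: W, 7: L, 4: W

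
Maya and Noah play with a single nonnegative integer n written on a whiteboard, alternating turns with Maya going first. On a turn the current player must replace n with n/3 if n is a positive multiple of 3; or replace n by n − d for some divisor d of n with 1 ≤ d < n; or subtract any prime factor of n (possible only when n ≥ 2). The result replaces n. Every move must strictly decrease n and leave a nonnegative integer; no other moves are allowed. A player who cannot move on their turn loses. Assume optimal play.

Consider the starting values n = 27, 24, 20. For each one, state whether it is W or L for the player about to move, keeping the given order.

Work bottom-up. With no move the player to move loses. Otherwise the position is W if at least one move leads to an L position for the opponent, and L if every move leads to a W.
n=0: no move → L
n=1: no move → L
n=2: →0(L), so W
n=3: →0(L), so W
n=4: →2(W), 3(W) — all W, so L
n=5: →0(L), so W
n=6: →4(L), so W
n=7: →0(L), so W
n=8: →4(L), so W
n=9: →3(W), 6(W), 8(W) — all W, so L
n=10: →9(L), so W
n=11: →0(L), so W
n=12: →4(L), so W
n=13: →0(L), so W
n=14: →7(W), 12(W), 13(W) — all W, so L
n=15: →14(L), so W
n=16: →14(L), so W
n=17: →0(L), so W
n=18: →9(L), so W
n=19: →0(L), so W
n=20: →10(W), 15(W), 16(W), 18(W), 19(W) — all W, so L
n=21: →14(L), so W
n=22: →20(L), so W
n=23: →0(L), so W
n=24: →20(L), so W
n=25: →20(L), so W
n=26: →13(W), 24(W), 25(W) — all W, so L
n=27: →9(L), so W

27: W, 24: W, 20: L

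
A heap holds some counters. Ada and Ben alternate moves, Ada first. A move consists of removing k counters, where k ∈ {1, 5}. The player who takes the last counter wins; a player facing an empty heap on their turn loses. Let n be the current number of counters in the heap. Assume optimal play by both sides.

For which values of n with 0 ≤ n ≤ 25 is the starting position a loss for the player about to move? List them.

Build the W/L table. Terminal = L. A non-terminal position is W if it has a move to some L; otherwise it is L.
n=0: no move → L
n=1: W (go to 0, an L position)
n=2: L (sole option 1(W) is W)
n=3: W (go to 2, an L position)
n=4: L (sole option 3(W) is W)
n=5: W (go to 4, an L position)
n=6: L (options 5(W), 1(W) are all W)
n=7: W (go to 6, an L position)
n=8: L (options 7(W), 3(W) are all W)
n=9: W (go to 8, an L position)
n=10: L (options 9(W), 5(W) are all W)
n=11: W (go to 10, an L position)
n=12: L (options 11(W), 7(W) are all W)
n=13: W (go to 12, an L position)
n=14: L (options 13(W), 9(W) are all W)
n=15: W (go to 14, an L position)
n=16: L (options 15(W), 11(W) are all W)
n=17: W (go to 16, an L position)
n=18: L (options 17(W), 13(W) are all W)
n=19: W (go to 18, an L position)
n=20: L (options 19(W), 15(W) are all W)
n=21: W (go to 20, an L position)
n=22: L (options 21(W), 17(W) are all W)
n=23: W (go to 22, an L position)
n=24: L (options 23(W), 19(W) are all W)
n=25: W (go to 24, an L position)
The losing starting values of n are exactly the entries labelled L in this table (13 of them).

0, 2, 4, 6, 8, 10, 12, 14, 16, 18, 20, 22, 24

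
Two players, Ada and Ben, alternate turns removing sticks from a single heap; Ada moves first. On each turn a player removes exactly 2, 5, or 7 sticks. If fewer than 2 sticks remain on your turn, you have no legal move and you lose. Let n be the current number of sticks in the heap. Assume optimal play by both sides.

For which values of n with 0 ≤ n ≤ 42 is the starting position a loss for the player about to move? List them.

Compute win/loss labels from the base case upward. A position with no move is L. Any other position is W if it can reach an L in one move, else L.
n=0: no move → L
n=1: no move → L
n=2: reaches L-position 0 → W
n=3: reaches L-position 1 → W
n=4: only reaches 2(W), which is W → L
n=5: reaches L-position 0 → W
n=6: reaches L-position 4 → W
n=7: reaches L-position 0 → W
n=8: reaches L-position 1 → W
n=9: reaches L-position 4 → W
n=10: only reaches 8(W), 5(W), 3(W), all W → L
n=11: reaches L-position 4 → W
n=12: reaches L-position 10 → W
n=13: only reaches 11(W), 8(W), 6(W), all W → L
n=14: only reaches 12(W), 9(W), 7(W), all W → L
n=15: reaches L-position 13 → W
n=16: reaches L-position 14 → W
n=17: reaches L-position 10 → W
n=18: reaches L-position 13 → W
n=19: reaches L-position 14 → W
n=20: reaches L-position 13 → W
n=21: reaches L-position 14 → W
n=22: only reaches 20(W), 17(W), 15(W), all W → L
n=23: only reaches 21(W), 18(W), 16(W), all W → L
n=24: reaches L-position 22 → W
n=25: reaches L-position 23 → W
n=26: only reaches 24(W), 21(W), 19(W), all W → L
n=27: reaches L-position 22 → W
n=28: reaches L-position 26 → W
n=29: reaches L-position 22 → W
n=30: reaches L-position 23 → W
n=31: reaches L-position 26 → W
n=32: only reaches 30(W), 27(W), 25(W), all W → L
n=33: reaches L-position 26 → W
n=34: reaches L-position 32 → W
n=35: only reaches 33(W), 30(W), 28(W), all W → L
n=36: only reaches 34(W), 31(W), 29(W), all W → L
n=37: reaches L-position 35 → W
n=38: reaches L-position 36 → W
n=39: reaches L-position 32 → W
n=40: reaches L-position 35 → W
n=41: reaches L-position 36 → W
n=42: reaches L-position 35 → W
The losing starting values of n are exactly the entries labelled L in this table (12 of them).

0, 1, 4, 10, 13, 14, 22, 23, 26, 32, 35, 36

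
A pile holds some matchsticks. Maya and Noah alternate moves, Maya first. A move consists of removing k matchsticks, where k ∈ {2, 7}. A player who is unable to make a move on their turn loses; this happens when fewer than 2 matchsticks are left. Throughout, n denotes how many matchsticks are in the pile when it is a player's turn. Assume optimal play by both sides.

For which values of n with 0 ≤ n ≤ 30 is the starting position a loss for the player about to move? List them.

Compute win/loss labels from the base case upward. A position with no move is L. Any other position is W if it can reach an L in one move, else L.
n=0: no move → L
n=1: no move → L
n=2: W (go to 0, an L position)
n=3: W (go to 1, an L position)
n=4: L (sole option 2(W) is W)
n=5: L (sole option 3(W) is W)
n=6: W (go to 4, an L position)
n=7: W (go to 5, an L position)
n=8: W (go to 1, an L position)
n=9: L (options 7(W), 2(W) are all W)
n=10: L (options 8(W), 3(W) are all W)
n=11: W (go to 9, an L position)
n=12: W (go to 10, an L position)
n=13: L (options 11(W), 6(W) are all W)
n=14: L (options 12(W), 7(W) are all W)
n=15: W (go to 13, an L position)
n=16: W (go to 14, an L position)
n=17: W (go to 10, an L position)
n=18: L (options 16(W), 11(W) are all W)
n=19: L (options 17(W), 12(W) are all W)
n=20: W (go to 18, an L position)
n=21: W (go to 19, an L position)
n=22: L (options 20(W), 15(W) are all W)
n=23: L (options 21(W), 16(W) are all W)
n=24: W (go to 22, an L position)
n=25: W (go to 23, an L position)
n=26: W (go to 19, an L position)
n=27: L (options 25(W), 20(W) are all W)
n=28: L (options 26(W), 21(W) are all W)
n=29: W (go to 27, an L position)
n=30: W (go to 28, an L position)
The losing starting values of n are exactly the entries labelled L in this table (14 of them).

0, 1, 4, 5, 9, 10, 13, 14, 18, 19, 22, 23, 27, 28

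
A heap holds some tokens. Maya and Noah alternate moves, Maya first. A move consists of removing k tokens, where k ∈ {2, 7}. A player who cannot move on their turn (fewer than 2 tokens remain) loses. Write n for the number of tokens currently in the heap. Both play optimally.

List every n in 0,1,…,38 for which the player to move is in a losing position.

0, 1, 4, 5, 9, 10, 13, 14, 18, 19, 22, 23, 27, 28, 31, 32, 36, 37

Label each position W (a win for the player to move) or L (a loss). A position with no legal move is L; any other position is W exactly when some move reaches an L, and L when every move reaches a W.
n=0: no move → L
n=1: no move → L
n=2: can move to 0, which is L ⇒ W
n=3: can move to 1, which is L ⇒ W
n=4: the only move is to 2(W), a W ⇒ L
n=5: the only move is to 3(W), a W ⇒ L
n=6: can move to 4, which is L ⇒ W
n=7: can move to 5, which is L ⇒ W
n=8: can move to 1, which is L ⇒ W
n=9: moves to 7(W), 2(W); every one is W ⇒ L
n=10: moves to 8(W), 3(W); every one is W ⇒ L
n=11: can move to 9, which is L ⇒ W
n=12: can move to 10, which is L ⇒ W
n=13: moves to 11(W), 6(W); every one is W ⇒ L
n=14: moves to 12(W), 7(W); every one is W ⇒ L
n=15: can move to 13, which is L ⇒ W
n=16: can move to 14, which is L ⇒ W
n=17: can move to 10, which is L ⇒ W
n=18: moves to 16(W), 11(W); every one is W ⇒ L
n=19: moves to 17(W), 12(W); every one is W ⇒ L
n=20: can move to 18, which is L ⇒ W
n=21: can move to 19, which is L ⇒ W
n=22: moves to 20(W), 15(W); every one is W ⇒ L
n=23: moves to 21(W), 16(W); every one is W ⇒ L
n=24: can move to 22, which is L ⇒ W
n=25: can move to 23, which is L ⇒ W
n=26: can move to 19, which is L ⇒ W
n=27: moves to 25(W), 20(W); every one is W ⇒ L
n=28: moves to 26(W), 21(W); every one is W ⇒ L
n=29: can move to 27, which is L ⇒ W
n=30: can move to 28, which is L ⇒ W
n=31: moves to 29(W), 24(W); every one is W ⇒ L
n=32: moves to 30(W), 25(W); every one is W ⇒ L
n=33: can move to 31, which is L ⇒ W
n=34: can move to 32, which is L ⇒ W
n=35: can move to 28, which is L ⇒ W
n=36: moves to 34(W), 29(W); every one is W ⇒ L
n=37: moves to 35(W), 30(W); every one is W ⇒ L
n=38: can move to 36, which is L ⇒ W
The losing starting values of n are exactly the entries labelled L in this table (18 of them).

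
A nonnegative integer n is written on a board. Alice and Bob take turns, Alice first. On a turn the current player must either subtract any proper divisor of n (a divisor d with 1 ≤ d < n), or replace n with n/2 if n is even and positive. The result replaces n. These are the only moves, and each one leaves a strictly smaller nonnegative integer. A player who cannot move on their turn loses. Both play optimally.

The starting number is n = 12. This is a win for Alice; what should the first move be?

Build the W/L table. Terminal = L. A non-terminal position is W if it has a move to some L; otherwise it is L.
n=0: no move → L
n=1: no move → L
n=2: →1(L), so W
n=3: →2(W) only, which is W, so L
n=4: →3(L), so W
n=5: →4(W) only, which is W, so L
n=6: →3(L), so W
n=7: →6(W) only, which is W, so L
n=8: →7(L), so W
n=9: →6(W), 8(W) — all W, so L
n=10: →5(L), so W
n=11: →10(W) only, which is W, so L
n=12: →9(L), so W
From 12, the L positions reachable in one move are: 9, 11. Any move reaching one of these is winning.

Move to 9.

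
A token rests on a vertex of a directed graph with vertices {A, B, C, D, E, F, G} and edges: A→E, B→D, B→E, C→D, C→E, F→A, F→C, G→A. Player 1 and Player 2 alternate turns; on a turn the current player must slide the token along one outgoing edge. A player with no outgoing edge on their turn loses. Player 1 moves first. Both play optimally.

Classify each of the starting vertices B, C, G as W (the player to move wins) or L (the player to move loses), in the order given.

B: W, C: W, G: L

Compute win/loss labels from the base case upward. A position with no move is L. Any other position is W if it can reach an L in one move, else L.
Every edge goes from a vertex to one that appears earlier in the order E, D, C, B, A, G, F, so processing vertices in that order labels each vertex after all of its successors.
E: no outgoing edge → L
D: no outgoing edge → L
C: W (go to D, an L position)
B: W (go to D, an L position)
A: W (go to E, an L position)
G: L (sole option A(W) is W)
F: L (options A(W), C(W) are all W)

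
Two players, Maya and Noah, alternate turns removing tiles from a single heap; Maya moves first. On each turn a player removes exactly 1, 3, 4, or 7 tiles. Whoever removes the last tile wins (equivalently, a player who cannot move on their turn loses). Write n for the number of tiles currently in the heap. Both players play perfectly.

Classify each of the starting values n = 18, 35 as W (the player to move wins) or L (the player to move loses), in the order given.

18: L, 35: W

Compute win/loss labels from the base case upward. A position with no move is L. Any other position is W if it can reach an L in one move, else L.
n=0: no move → L
n=1: reaches L-position 0 → W
n=2: only reaches 1(W), which is W → L
n=3: reaches L-position 2 → W
n=4: reaches L-position 0 → W
n=5: reaches L-position 2 → W
n=6: reaches L-position 2 → W
n=7: reaches L-position 0 → W
n=8: only reaches 7(W), 5(W), 4(W), 1(W), all W → L
n=9: reaches L-position 8 → W
n=10: only reaches 9(W), 7(W), 6(W), 3(W), all W → L
n=11: reaches L-position 10 → W
n=12: reaches L-position 8 → W
n=13: reaches L-position 10 → W
n=14: reaches L-position 10 → W
n=15: reaches L-position 8 → W
n=16: only reaches 15(W), 13(W), 12(W), 9(W), all W → L
n=17: reaches L-position 16 → W
n=18: only reaches 17(W), 15(W), 14(W), 11(W), all W → L
n=19: reaches L-position 18 → W
n=20: reaches L-position 16 → W
n=21: reaches L-position 18 → W
n=22: reaches L-position 18 → W
n=23: reaches L-position 16 → W
n=24: only reaches 23(W), 21(W), 20(W), 17(W), all W → L
n=25: reaches L-position 24 → W
n=26: only reaches 25(W), 23(W), 22(W), 19(W), all W → L
n=27: reaches L-position 26 → W
n=28: reaches L-position 24 → W
n=29: reaches L-position 26 → W
n=30: reaches L-position 26 → W
n=31: reaches L-position 24 → W
n=32: only reaches 31(W), 29(W), 28(W), 25(W), all W → L
n=33: reaches L-position 32 → W
n=34: only reaches 33(W), 31(W), 30(W), 27(W), all W → L
n=35: reaches L-position 34 → W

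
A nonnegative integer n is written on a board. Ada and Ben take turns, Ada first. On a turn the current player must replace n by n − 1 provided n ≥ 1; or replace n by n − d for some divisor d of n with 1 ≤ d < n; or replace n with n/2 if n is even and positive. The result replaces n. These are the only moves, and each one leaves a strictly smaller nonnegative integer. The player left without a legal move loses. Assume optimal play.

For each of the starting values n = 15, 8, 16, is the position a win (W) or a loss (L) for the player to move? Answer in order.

Use the standard recursion: the mover loses at a terminal position; elsewhere, the mover wins exactly when some move hands the opponent an L position.
n=0: no move → L
n=1: →0(L), so W
n=2: →1(W) only, which is W, so L
n=3: →2(L), so W
n=4: →2(L), so W
n=5: →4(W) only, which is W, so L
n=6: →5(L), so W
n=7: →6(W) only, which is W, so L
n=8: →7(L), so W
n=9: →6(W), 8(W) — all W, so L
n=10: →5(L), so W
n=11: →10(W) only, which is W, so L
n=12: →9(L), so W
n=13: →12(W) only, which is W, so L
n=14: →7(L), so W
n=15: →10(W), 12(W), 14(W) — all W, so L
n=16: →15(L), so W

15: L, 8: W, 16: W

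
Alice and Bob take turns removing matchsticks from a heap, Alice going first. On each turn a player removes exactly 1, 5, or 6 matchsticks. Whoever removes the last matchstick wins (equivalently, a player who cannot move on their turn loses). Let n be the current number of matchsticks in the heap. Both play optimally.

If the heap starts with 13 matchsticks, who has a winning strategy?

Bob wins.

Compute win/loss labels from the base case upward. A position with no move is L. Any other position is W if it can reach an L in one move, else L.
n=0: no move → L
n=1: W (go to 0, an L position)
n=2: L (sole option 1(W) is W)
n=3: W (go to 2, an L position)
n=4: L (sole option 3(W) is W)
n=5: W (go to 4, an L position)
n=6: W (go to 0, an L position)
n=7: W (go to 2, an L position)
n=8: W (go to 2, an L position)
n=9: W (go to 4, an L position)
n=10: W (go to 4, an L position)
n=11: L (options 10(W), 6(W), 5(W) are all W)
n=12: W (go to 11, an L position)
n=13: L (options 12(W), 8(W), 7(W) are all W)
The starting position 13 is L: whatever Alice does, the opponent receives a W position.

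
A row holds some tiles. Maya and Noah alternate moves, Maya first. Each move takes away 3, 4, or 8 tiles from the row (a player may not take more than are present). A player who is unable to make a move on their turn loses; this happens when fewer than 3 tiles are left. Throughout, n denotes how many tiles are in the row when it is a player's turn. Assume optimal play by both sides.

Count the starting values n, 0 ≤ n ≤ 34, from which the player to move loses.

12

Work bottom-up. With no move the player to move loses. Otherwise the position is W if at least one move leads to an L position for the opponent, and L if every move leads to a W.
n=0: no move → L
n=1: no move → L
n=2: no move → L
n=3: reaches L-position 0 → W
n=4: reaches L-position 1 → W
n=5: reaches L-position 2 → W
n=6: reaches L-position 2 → W
n=7: only reaches 4(W), 3(W), all W → L
n=8: reaches L-position 0 → W
n=9: reaches L-position 1 → W
n=10: reaches L-position 7 → W
n=11: reaches L-position 7 → W
n=12: only reaches 9(W), 8(W), 4(W), all W → L
n=13: only reaches 10(W), 9(W), 5(W), all W → L
n=14: only reaches 11(W), 10(W), 6(W), all W → L
n=15: reaches L-position 12 → W
n=16: reaches L-position 13 → W
n=17: reaches L-position 14 → W
n=18: reaches L-position 14 → W
n=19: only reaches 16(W), 15(W), 11(W), all W → L
n=20: reaches L-position 12 → W
n=21: reaches L-position 13 → W
n=22: reaches L-position 19 → W
n=23: reaches L-position 19 → W
n=24: only reaches 21(W), 20(W), 16(W), all W → L
n=25: only reaches 22(W), 21(W), 17(W), all W → L
n=26: only reaches 23(W), 22(W), 18(W), all W → L
n=27: reaches L-position 24 → W
n=28: reaches L-position 25 → W
n=29: reaches L-position 26 → W
n=30: reaches L-position 26 → W
n=31: only reaches 28(W), 27(W), 23(W), all W → L
n=32: reaches L-position 24 → W
n=33: reaches L-position 25 → W
n=34: reaches L-position 31 → W
L entries with 0 ≤ n ≤ 34: n = 0, 1, 2, 7, 12, 13, 14, 19, 24, 25, 26, 31; that makes 12.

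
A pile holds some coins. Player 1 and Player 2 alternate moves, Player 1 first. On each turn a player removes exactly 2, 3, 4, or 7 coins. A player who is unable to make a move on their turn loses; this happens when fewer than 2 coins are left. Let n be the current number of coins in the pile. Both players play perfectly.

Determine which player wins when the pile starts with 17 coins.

Positions with no move are L. A position that does have a move is losing for the player to move precisely when every available move leads to a winning position for the opponent. Fill in the labels:
n=0: no move → L
n=1: no move → L
n=2: can move to 0, which is L ⇒ W
n=3: can move to 1, which is L ⇒ W
n=4: can move to 1, which is L ⇒ W
n=5: can move to 1, which is L ⇒ W
n=6: moves to 4(W), 3(W), 2(W); every one is W ⇒ L
n=7: can move to 0, which is L ⇒ W
n=8: can move to 6, which is L ⇒ W
n=9: can move to 6, which is L ⇒ W
n=10: can move to 6, which is L ⇒ W
n=11: moves to 9(W), 8(W), 7(W), 4(W); every one is W ⇒ L
n=12: moves to 10(W), 9(W), 8(W), 5(W); every one is W ⇒ L
n=13: can move to 11, which is L ⇒ W
n=14: can move to 12, which is L ⇒ W
n=15: can move to 12, which is L ⇒ W
n=16: can move to 12, which is L ⇒ W
n=17: moves to 15(W), 14(W), 13(W), 10(W); every one is W ⇒ L
The starting position 17 is L: whatever Player 1 does, the opponent receives a W position.

Player 2 wins.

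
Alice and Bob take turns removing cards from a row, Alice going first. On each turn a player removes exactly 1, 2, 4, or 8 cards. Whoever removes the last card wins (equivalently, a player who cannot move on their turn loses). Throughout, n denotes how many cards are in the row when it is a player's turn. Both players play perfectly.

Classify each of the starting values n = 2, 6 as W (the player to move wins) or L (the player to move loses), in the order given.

2: W, 6: L

Use the standard recursion: the mover loses at a terminal position; elsewhere, the mover wins exactly when some move hands the opponent an L position.
n=0: no move → L
n=1: reaches L-position 0 → W
n=2: reaches L-position 0 → W
n=3: only reaches 2(W), 1(W), all W → L
n=4: reaches L-position 3 → W
n=5: reaches L-position 3 → W
n=6: only reaches 5(W), 4(W), 2(W), all W → L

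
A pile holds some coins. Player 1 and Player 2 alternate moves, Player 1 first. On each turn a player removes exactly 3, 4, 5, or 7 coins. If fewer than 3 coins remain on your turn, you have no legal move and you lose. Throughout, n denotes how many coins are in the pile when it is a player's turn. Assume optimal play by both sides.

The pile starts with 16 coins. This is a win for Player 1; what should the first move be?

Remove 4, leaving 12.

Classify positions by backward induction: terminal positions (no move available) are L. From any other position, the mover wins iff some move reaches an L.
n=0: no move → L
n=1: no move → L
n=2: no move → L
n=3: →0(L), so W
n=4: →1(L), so W
n=5: →2(L), so W
n=6: →2(L), so W
n=7: →2(L), so W
n=8: →1(L), so W
n=9: →2(L), so W
n=10: →7(W), 6(W), 5(W), 3(W) — all W, so L
n=11: →8(W), 7(W), 6(W), 4(W) — all W, so L
n=12: →9(W), 8(W), 7(W), 5(W) — all W, so L
n=13: →10(L), so W
n=14: →11(L), so W
n=15: →12(L), so W
n=16: →12(L), so W
From 16, the L positions reachable in one move are: 12, 11. Any move reaching one of these is winning.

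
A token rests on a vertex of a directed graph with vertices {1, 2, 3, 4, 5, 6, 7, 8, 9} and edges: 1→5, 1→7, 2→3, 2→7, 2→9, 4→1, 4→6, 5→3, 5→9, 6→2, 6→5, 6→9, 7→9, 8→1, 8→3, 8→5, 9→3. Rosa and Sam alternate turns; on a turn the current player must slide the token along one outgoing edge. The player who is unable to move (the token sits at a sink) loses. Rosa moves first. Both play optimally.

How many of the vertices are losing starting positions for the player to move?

3

Build the W/L table. Terminal = L. A non-terminal position is W if it has a move to some L; otherwise it is L.
Every edge goes from a vertex to one that appears earlier in the order 3, 9, 5, 7, 2, 1, 8, 6, 4, so processing vertices in that order labels each vertex after all of its successors.
3: no outgoing edge → L
9: can move to 3, which is L ⇒ W
5: can move to 3, which is L ⇒ W
7: the only move is to 9(W), a W ⇒ L
2: can move to 7, which is L ⇒ W
1: can move to 7, which is L ⇒ W
8: can move to 3, which is L ⇒ W
6: moves to 2(W), 5(W), 9(W); every one is W ⇒ L
4: can move to 6, which is L ⇒ W
The L vertices are 3, 6, 7; that is 3 in all.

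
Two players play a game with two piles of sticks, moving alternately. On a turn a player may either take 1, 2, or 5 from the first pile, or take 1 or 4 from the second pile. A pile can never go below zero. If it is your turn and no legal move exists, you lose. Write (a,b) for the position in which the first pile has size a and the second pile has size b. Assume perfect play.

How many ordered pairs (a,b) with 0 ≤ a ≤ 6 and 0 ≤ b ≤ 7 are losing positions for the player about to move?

20

Work bottom-up. With no move the player to move loses. Otherwise the position is W if at least one move leads to an L position for the opponent, and L if every move leads to a W.
Every move lowers a or b (never raises either), so fill the grid row by row in increasing a, and left to right within a row: each cell's successors are then already labelled.
      b=0  b=1  b=2  b=3  b=4  b=5  b=6  b=7
a=0:    L    W    L    W    W    L    W    L
a=1:    W    L    W    L    W    W    L    W
a=2:    W    W    W    W    L    W    W    W
a=3:    L    W    L    W    W    L    W    L
a=4:    W    L    W    L    W    W    L    W
a=5:    W    W    W    W    L    W    W    W
a=6:    L    W    L    W    W    L    W    L
Cells with no legal move (terminal, hence L): (0,0).
The remaining L cells, each justified by listing all of its moves:
(0,2): →(0,1)(W) only, which is W, so L
(0,5): →(0,4)(W), (0,1)(W) — all W, so L
(0,7): →(0,6)(W), (0,3)(W) — all W, so L
(1,1): →(0,1)(W), (1,0)(W) — all W, so L
(1,3): →(0,3)(W), (1,2)(W) — all W, so L
(1,6): →(0,6)(W), (1,5)(W), (1,2)(W) — all W, so L
(2,4): →(1,4)(W), (0,4)(W), (2,3)(W), (2,0)(W) — all W, so L
(3,0): →(2,0)(W), (1,0)(W) — all W, so L
(3,2): →(2,2)(W), (1,2)(W), (3,1)(W) — all W, so L
(3,5): →(2,5)(W), (1,5)(W), (3,4)(W), (3,1)(W) — all W, so L
(3,7): →(2,7)(W), (1,7)(W), (3,6)(W), (3,3)(W) — all W, so L
(4,1): →(3,1)(W), (2,1)(W), (4,0)(W) — all W, so L
(4,3): →(3,3)(W), (2,3)(W), (4,2)(W) — all W, so L
(4,6): →(3,6)(W), (2,6)(W), (4,5)(W), (4,2)(W) — all W, so L
(5,4): →(4,4)(W), (3,4)(W), (0,4)(W), (5,3)(W), (5,0)(W) — all W, so L
(6,0): →(5,0)(W), (4,0)(W), (1,0)(W) — all W, so L
(6,2): →(5,2)(W), (4,2)(W), (1,2)(W), (6,1)(W) — all W, so L
(6,5): →(5,5)(W), (4,5)(W), (1,5)(W), (6,4)(W), (6,1)(W) — all W, so L
(6,7): →(5,7)(W), (4,7)(W), (1,7)(W), (6,6)(W), (6,3)(W) — all W, so L
Every other cell has at least one move into one of the L cells above, so it is W.
L cells per row: a=0: 4, a=1: 3, a=2: 1, a=3: 4, a=4: 3, a=5: 1, a=6: 4; total 20.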